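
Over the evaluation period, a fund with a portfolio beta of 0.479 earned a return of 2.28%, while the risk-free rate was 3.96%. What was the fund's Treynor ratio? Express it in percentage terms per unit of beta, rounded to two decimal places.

Treynor = (R_P − R_f) / β_P = (2.28% − 3.96%) / 0.4790 = -1.68% / 0.4790 = -3.51%

-3.51%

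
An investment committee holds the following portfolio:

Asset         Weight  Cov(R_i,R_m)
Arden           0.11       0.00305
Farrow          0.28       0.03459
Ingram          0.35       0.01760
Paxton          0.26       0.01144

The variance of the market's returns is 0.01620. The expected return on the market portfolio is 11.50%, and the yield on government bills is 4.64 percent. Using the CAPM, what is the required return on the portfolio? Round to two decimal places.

12.75%

β_Arden = 0.00305 / 0.01620 = 0.1883
β_Farrow = 0.03459 / 0.01620 = 2.1352
β_Ingram = 0.01760 / 0.01620 = 1.0864
β_Paxton = 0.01144 / 0.01620 = 0.7062
β_P = Σ w_i β_i = 0.11×0.1883 + 0.28×2.1352 + 0.35×1.0864 + 0.26×0.7062 = 1.1824
MRP = 11.50% − 4.64% = 6.86%
E(R_P) = R_f + β_P × MRP = 4.64% + 1.1824 × 6.86% = 12.75%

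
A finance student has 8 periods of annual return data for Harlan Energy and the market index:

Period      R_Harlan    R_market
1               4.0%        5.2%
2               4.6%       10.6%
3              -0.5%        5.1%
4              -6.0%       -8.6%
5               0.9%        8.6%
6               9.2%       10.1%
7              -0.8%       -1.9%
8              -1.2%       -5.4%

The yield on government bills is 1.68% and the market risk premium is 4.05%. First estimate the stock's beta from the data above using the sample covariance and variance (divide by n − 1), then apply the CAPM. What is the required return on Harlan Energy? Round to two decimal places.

3.79%

Mean R_i = (4.0 + 4.6 − 0.5 − 6.0 + 0.9 + 9.2 − 0.8 − 1.2) / 8 = 1.2750%
Mean R_m = (5.2 + 10.6 + 5.1 − 8.6 + 8.6 + 10.1 − 1.9 − 5.4) / 8 = 2.9625%
Σ(R_i − R̄_i)(R_m − R̄_m) = 197.0525  ⇒  Cov = 197.0525 / 7 = 28.1504
Σ(R_m − R̄_m)² = 377.8988  ⇒  Var(R_m) = 377.8988 / 7 = 53.9855
β = Cov / Var(R_m) = 28.1504 / 53.9855 = 0.5214
E(R) = R_f + β × MRP = 1.68% + 0.5214 × 4.05% = 3.79%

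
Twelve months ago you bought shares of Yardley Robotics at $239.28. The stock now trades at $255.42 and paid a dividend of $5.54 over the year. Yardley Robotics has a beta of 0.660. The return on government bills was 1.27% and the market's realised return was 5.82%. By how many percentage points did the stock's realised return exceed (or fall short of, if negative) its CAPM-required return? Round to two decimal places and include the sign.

Realised HPR = (P1 + D1 − P0) / P0 = (255.42 + 5.54 − 239.28) / 239.28 = 21.68 / 239.28 = 9.0605%
MRP = 5.82% − 1.27% = 4.55%
CAPM required = R_f + β·MRP = 1.27% + 0.660 × 4.55% = 4.27300%
α = realised − required = 9.0605% − 4.27300% = +4.79%

+4.79%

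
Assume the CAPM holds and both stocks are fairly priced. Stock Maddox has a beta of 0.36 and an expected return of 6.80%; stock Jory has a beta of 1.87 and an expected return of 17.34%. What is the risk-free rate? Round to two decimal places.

Both satisfy E(R) = R_f + β·MRP, so the slope of the SML is
MRP = (17.34% − 6.80%) / (1.87 − 0.36) = 10.54% / 1.51 = 6.9801%
R_f = E(R_Maddox) − β_Maddox·MRP = 6.80% − 0.36 × 6.9801% = 4.2872%

4.29%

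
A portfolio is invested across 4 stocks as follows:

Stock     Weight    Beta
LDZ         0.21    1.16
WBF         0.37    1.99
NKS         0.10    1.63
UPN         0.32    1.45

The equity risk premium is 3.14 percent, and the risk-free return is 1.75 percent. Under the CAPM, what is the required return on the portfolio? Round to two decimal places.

6.80%

β_P = Σ w_i β_i = 0.21×1.16 + 0.37×1.99 + 0.10×1.63 + 0.32×1.45 = 1.6069
E(R_P) = R_f + β_P × MRP = 1.75% + 1.6069 × 3.14% = 6.80%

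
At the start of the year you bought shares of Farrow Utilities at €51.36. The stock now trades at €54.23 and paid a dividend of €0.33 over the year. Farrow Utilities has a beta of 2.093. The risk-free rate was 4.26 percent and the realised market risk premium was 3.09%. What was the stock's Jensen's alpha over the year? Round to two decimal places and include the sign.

Realised HPR = (P1 + D1 − P0) / P0 = (54.23 + 0.33 − 51.36) / 51.36 = 3.20 / 51.36 = 6.2305%
CAPM required = R_f + β·MRP = 4.26% + 2.093 × 3.09% = 10.72737%
α = realised − required = 6.2305% − 10.72737% = -4.50%

-4.50%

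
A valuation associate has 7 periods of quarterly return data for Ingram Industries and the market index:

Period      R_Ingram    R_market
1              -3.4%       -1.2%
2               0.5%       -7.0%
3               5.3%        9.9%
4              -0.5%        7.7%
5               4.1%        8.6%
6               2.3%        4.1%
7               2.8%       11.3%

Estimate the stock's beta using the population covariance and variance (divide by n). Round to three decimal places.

Mean R_i = (-3.4 + 0.5 + 5.3 − 0.5 + 4.1 + 2.3 + 2.8) / 7 = 1.5857%
Mean R_m = (-1.2 − 7.0 + 9.9 + 7.7 + 8.6 + 4.1 + 11.3) / 7 = 4.7714%
Σ(R_i − R̄_i)(R_m − R̄_m) = 72.5671  ⇒  Cov = 72.5671 / 7 = 10.3667
Σ(R_m − R̄_m)² = 266.8343  ⇒  Var(R_m) = 266.8343 / 7 = 38.1192
β = Cov / Var(R_m) = 10.3667 / 38.1192 = 0.2720

0.272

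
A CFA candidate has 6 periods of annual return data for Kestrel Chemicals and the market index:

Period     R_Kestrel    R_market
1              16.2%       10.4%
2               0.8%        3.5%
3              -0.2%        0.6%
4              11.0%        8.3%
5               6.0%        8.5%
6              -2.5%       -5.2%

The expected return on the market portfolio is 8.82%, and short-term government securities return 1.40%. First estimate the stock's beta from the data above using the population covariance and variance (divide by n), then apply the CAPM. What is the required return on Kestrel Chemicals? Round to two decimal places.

Mean R_i = (16.2 + 0.8 − 0.2 + 11.0 + 6.0 − 2.5) / 6 = 5.2167%
Mean R_m = (10.4 + 3.5 + 0.6 + 8.3 + 8.5 − 5.2) / 6 = 4.3500%
Σ(R_i − R̄_i)(R_m − R̄_m) = 190.3050  ⇒  Cov = 190.3050 / 6 = 31.7175
Σ(R_m − R̄_m)² = 175.4150  ⇒  Var(R_m) = 175.4150 / 6 = 29.2358
β = Cov / Var(R_m) = 31.7175 / 29.2358 = 1.0849
MRP = 8.82% − 1.40% = 7.42%
E(R) = R_f + β × MRP = 1.40% + 1.0849 × 7.42% = 9.45%

9.45%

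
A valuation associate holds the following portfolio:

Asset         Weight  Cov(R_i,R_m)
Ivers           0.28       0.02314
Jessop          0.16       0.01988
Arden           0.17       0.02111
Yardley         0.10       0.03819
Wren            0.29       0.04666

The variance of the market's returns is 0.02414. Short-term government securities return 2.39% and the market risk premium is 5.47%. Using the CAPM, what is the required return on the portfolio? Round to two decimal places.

9.32%

β_Ivers = 0.02314 / 0.02414 = 0.9586
β_Jessop = 0.01988 / 0.02414 = 0.8235
β_Arden = 0.02111 / 0.02414 = 0.8745
β_Yardley = 0.03819 / 0.02414 = 1.5820
β_Wren = 0.04666 / 0.02414 = 1.9329
β_P = Σ w_i β_i = 0.28×0.9586 + 0.16×0.8235 + 0.17×0.8745 + 0.10×1.5820 + 0.29×1.9329 = 1.2676
E(R_P) = R_f + β_P × MRP = 2.39% + 1.2676 × 5.47% = 9.32%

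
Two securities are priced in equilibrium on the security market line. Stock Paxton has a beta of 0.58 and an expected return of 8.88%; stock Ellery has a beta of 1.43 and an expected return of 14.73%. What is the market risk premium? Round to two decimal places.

6.88%

Both satisfy E(R) = R_f + β·MRP, so the slope of the SML is
MRP = (14.73% − 8.88%) / (1.43 − 0.58) = 5.85% / 0.85 = 6.8824%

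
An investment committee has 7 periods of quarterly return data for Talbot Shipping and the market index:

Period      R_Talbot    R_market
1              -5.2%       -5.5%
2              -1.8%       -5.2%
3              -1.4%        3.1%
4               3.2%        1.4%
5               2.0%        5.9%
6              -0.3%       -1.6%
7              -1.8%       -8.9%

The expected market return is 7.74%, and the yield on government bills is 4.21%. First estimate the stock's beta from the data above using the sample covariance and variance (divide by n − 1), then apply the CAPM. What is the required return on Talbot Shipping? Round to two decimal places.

5.43%

Mean R_i = (-5.2 − 1.8 − 1.4 + 3.2 + 2.0 − 0.3 − 1.8) / 7 = -0.7571%
Mean R_m = (-5.5 − 5.2 + 3.1 + 1.4 + 5.9 − 1.6 − 8.9) / 7 = -1.5429%
Σ(R_i − R̄_i)(R_m − R̄_m) = 58.2229  ⇒  Cov = 58.2229 / 6 = 9.7038
Σ(R_m − R̄_m)² = 168.7771  ⇒  Var(R_m) = 168.7771 / 6 = 28.1295
β = Cov / Var(R_m) = 9.7038 / 28.1295 = 0.3450
MRP = 7.74% − 4.21% = 3.53%
E(R) = R_f + β × MRP = 4.21% + 0.3450 × 3.53% = 5.43%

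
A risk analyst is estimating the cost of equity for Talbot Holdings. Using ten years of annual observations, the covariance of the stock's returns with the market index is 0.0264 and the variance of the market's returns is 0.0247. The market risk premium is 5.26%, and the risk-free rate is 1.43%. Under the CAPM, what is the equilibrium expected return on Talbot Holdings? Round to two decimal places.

β = Cov(R_i, R_m) / Var(R_m) = 0.0264 / 0.0247 = 1.0688
E(R) = R_f + β × MRP = 1.43% + 1.0688 × 5.26% = 7.05%

7.05%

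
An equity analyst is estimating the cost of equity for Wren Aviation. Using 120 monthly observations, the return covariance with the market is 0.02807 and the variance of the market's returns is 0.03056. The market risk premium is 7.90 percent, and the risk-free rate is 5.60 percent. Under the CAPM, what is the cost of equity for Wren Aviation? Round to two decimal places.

12.86%

β = Cov(R_i, R_m) / Var(R_m) = 0.02807 / 0.03056 = 0.9185
E(R) = R_f + β × MRP = 5.60% + 0.9185 × 7.90% = 12.86%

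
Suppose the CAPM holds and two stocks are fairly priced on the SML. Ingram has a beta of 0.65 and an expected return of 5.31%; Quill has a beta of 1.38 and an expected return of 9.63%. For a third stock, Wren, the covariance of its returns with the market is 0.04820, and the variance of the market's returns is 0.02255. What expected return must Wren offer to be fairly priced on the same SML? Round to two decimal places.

MRP = (9.63% − 5.31%) / (1.38 − 0.65) = 5.9178%
R_f = 5.31% − 0.65 × 5.9178% = 1.4634%
β_Wren = Cov / Var(R_m) = 0.04820 / 0.02255 = 2.1375
E(R_Wren) = R_f + β × MRP = 1.4634% + 2.1375 × 5.9178% = 14.11%

14.11%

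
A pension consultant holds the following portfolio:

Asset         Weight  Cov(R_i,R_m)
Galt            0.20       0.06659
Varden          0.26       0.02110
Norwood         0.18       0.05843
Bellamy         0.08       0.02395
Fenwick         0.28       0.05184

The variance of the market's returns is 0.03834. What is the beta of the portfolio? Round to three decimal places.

β_Galt = 0.06659 / 0.03834 = 1.7368
β_Varden = 0.02110 / 0.03834 = 0.5503
β_Norwood = 0.05843 / 0.03834 = 1.5240
β_Bellamy = 0.02395 / 0.03834 = 0.6247
β_Fenwick = 0.05184 / 0.03834 = 1.3521
β_P = Σ w_i β_i = 0.20×1.7368 + 0.26×0.5503 + 0.18×1.5240 + 0.08×0.6247 + 0.28×1.3521 = 1.1933

1.193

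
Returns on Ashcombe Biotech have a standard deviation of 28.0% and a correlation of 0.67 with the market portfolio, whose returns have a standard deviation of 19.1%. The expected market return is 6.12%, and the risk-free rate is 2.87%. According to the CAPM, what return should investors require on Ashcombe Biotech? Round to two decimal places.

β = ρ × σ_i / σ_m = 0.67 × 28.0% / 19.1% = 0.9822
MRP = 6.12% − 2.87% = 3.25%
E(R) = 2.87% + 0.9822 × 3.25% = 6.06%

6.06%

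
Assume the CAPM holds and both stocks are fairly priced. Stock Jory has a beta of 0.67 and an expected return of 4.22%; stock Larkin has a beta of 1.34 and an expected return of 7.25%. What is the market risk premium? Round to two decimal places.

4.52%

Both satisfy E(R) = R_f + β·MRP, so the slope of the SML is
MRP = (7.25% − 4.22%) / (1.34 − 0.67) = 3.03% / 0.67 = 4.5224%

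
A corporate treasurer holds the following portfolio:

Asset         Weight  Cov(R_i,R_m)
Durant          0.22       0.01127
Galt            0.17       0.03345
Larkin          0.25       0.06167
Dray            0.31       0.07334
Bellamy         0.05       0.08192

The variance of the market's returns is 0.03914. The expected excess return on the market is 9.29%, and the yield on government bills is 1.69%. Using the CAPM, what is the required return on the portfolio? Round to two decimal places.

β_Durant = 0.01127 / 0.03914 = 0.2879
β_Galt = 0.03345 / 0.03914 = 0.8546
β_Larkin = 0.06167 / 0.03914 = 1.5756
β_Dray = 0.07334 / 0.03914 = 1.8738
β_Bellamy = 0.08192 / 0.03914 = 2.0930
β_P = Σ w_i β_i = 0.22×0.2879 + 0.17×0.8546 + 0.25×1.5756 + 0.31×1.8738 + 0.05×2.0930 = 1.2880
E(R_P) = R_f + β_P × MRP = 1.69% + 1.2880 × 9.29% = 13.66%

13.66%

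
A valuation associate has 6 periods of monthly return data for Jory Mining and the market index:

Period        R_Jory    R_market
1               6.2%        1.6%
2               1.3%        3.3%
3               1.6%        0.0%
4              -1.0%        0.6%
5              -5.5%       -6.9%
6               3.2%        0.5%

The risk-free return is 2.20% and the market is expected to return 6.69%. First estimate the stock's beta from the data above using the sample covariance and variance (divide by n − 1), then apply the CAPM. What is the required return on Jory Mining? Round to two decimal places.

Mean R_i = (6.2 + 1.3 + 1.6 − 1.0 − 5.5 + 3.2) / 6 = 0.9667%
Mean R_m = (1.6 + 3.3 + 0.0 + 0.6 − 6.9 + 0.5) / 6 = -0.1500%
Σ(R_i − R̄_i)(R_m − R̄_m) = 54.0300  ⇒  Cov = 54.0300 / 5 = 10.8060
Σ(R_m − R̄_m)² = 61.5350  ⇒  Var(R_m) = 61.5350 / 5 = 12.3070
β = Cov / Var(R_m) = 10.8060 / 12.3070 = 0.8780
MRP = 6.69% − 2.20% = 4.49%
E(R) = R_f + β × MRP = 2.20% + 0.8780 × 4.49% = 6.14%

6.14%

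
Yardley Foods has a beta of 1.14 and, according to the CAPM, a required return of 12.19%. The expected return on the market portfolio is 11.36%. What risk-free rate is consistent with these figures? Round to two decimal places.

E(R) = R_f + β(E(R_m) − R_f) = R_f(1 − β) + β·E(R_m)
12.19% = R_f × (1 − 1.14) + 1.14 × 11.36%
12.19% = R_f × -0.14 + 12.9504%
R_f = (12.19% − 12.9504%) / -0.14 = 5.43%

5.43%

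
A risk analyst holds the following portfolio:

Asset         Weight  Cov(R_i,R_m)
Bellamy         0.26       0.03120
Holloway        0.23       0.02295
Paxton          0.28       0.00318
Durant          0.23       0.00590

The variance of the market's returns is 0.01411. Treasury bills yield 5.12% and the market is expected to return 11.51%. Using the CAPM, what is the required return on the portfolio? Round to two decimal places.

12.20%

β_Bellamy = 0.03120 / 0.01411 = 2.2112
β_Holloway = 0.02295 / 0.01411 = 1.6265
β_Paxton = 0.00318 / 0.01411 = 0.2254
β_Durant = 0.00590 / 0.01411 = 0.4181
β_P = Σ w_i β_i = 0.26×2.2112 + 0.23×1.6265 + 0.28×0.2254 + 0.23×0.4181 = 1.1083
MRP = 11.51% − 5.12% = 6.39%
E(R_P) = R_f + β_P × MRP = 5.12% + 1.1083 × 6.39% = 12.20%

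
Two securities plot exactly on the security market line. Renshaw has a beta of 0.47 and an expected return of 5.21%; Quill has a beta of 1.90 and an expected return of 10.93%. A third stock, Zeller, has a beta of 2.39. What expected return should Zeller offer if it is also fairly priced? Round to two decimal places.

MRP (SML slope) = (10.93% − 5.21%) / (1.90 − 0.47) = 5.72% / 1.43 = 4.0000%
R_f (intercept) = 5.21% − 0.47 × 4.0000% = 3.3300%
E(R_Zeller) = R_f + β × MRP = 3.3300% + 2.39 × 4.0000% = 12.89%

12.89%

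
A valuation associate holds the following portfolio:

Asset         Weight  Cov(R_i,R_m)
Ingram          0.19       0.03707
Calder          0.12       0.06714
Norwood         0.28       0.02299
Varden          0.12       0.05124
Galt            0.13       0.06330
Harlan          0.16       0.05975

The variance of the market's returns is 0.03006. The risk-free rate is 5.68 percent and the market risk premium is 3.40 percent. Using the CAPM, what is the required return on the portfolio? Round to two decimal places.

β_Ingram = 0.03707 / 0.03006 = 1.2332
β_Calder = 0.06714 / 0.03006 = 2.2335
β_Norwood = 0.02299 / 0.03006 = 0.7648
β_Varden = 0.05124 / 0.03006 = 1.7046
β_Galt = 0.06330 / 0.03006 = 2.1058
β_Harlan = 0.05975 / 0.03006 = 1.9877
β_P = Σ w_i β_i = 0.19×1.2332 + 0.12×2.2335 + 0.28×0.7648 + 0.12×1.7046 + 0.13×2.1058 + 0.16×1.9877 = 1.5128
E(R_P) = R_f + β_P × MRP = 5.68% + 1.5128 × 3.40% = 10.82%

10.82%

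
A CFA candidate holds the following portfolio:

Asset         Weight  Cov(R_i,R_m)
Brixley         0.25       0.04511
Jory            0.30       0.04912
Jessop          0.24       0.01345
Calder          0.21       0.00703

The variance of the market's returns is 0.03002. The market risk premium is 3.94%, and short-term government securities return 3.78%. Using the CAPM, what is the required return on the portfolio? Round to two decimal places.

β_Brixley = 0.04511 / 0.03002 = 1.5027
β_Jory = 0.04912 / 0.03002 = 1.6362
β_Jessop = 0.01345 / 0.03002 = 0.4480
β_Calder = 0.00703 / 0.03002 = 0.2342
β_P = Σ w_i β_i = 0.25×1.5027 + 0.30×1.6362 + 0.24×0.4480 + 0.21×0.2342 = 1.0232
E(R_P) = R_f + β_P × MRP = 3.78% + 1.0232 × 3.94% = 7.81%

7.81%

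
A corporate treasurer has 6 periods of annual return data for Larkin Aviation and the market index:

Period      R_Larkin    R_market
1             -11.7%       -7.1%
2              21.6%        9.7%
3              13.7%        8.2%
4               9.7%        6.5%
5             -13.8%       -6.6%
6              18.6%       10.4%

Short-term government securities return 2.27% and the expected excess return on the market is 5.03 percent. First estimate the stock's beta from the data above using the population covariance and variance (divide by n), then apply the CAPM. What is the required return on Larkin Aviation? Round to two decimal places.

11.65%

Mean R_i = (-11.7 + 21.6 + 13.7 + 9.7 − 13.8 + 18.6) / 6 = 6.3500%
Mean R_m = (-7.1 + 9.7 + 8.2 + 6.5 − 6.6 + 10.4) / 6 = 3.5167%
Σ(R_i − R̄_i)(R_m − R̄_m) = 618.5150  ⇒  Cov = 618.5150 / 6 = 103.0858
Σ(R_m − R̄_m)² = 331.5083  ⇒  Var(R_m) = 331.5083 / 6 = 55.2514
β = Cov / Var(R_m) = 103.0858 / 55.2514 = 1.8658
E(R) = R_f + β × MRP = 2.27% + 1.8658 × 5.03% = 11.65%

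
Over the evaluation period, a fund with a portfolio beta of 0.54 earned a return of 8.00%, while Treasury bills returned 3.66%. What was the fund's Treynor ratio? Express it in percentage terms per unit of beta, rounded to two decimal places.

Treynor = (R_P − R_f) / β_P = (8.00% − 3.66%) / 0.5400 = 4.34% / 0.5400 = 8.04%

8.04%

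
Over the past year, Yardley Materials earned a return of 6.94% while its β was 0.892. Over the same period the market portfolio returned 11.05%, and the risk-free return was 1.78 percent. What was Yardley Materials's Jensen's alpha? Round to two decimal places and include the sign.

-3.11%

Market excess return = 11.05% − 1.78% = 9.27%
CAPM benchmark = R_f + β(R_m − R_f) = 1.78% + 0.892 × 9.27% = 10.04884%
α = actual − benchmark = 6.94% − 10.04884% = -3.11%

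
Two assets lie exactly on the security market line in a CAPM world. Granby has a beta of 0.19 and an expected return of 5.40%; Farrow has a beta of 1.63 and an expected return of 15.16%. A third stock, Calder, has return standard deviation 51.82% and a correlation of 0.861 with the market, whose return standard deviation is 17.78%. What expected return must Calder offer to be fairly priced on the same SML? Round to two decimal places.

21.12%

MRP = (15.16% − 5.40%) / (1.63 − 0.19) = 6.7778%
R_f = 5.40% − 0.19 × 6.7778% = 4.1122%
β_Calder = ρ·σ_i/σ_m = 0.861 × 51.82 / 17.78 = 2.5094
E(R_Calder) = R_f + β × MRP = 4.1122% + 2.5094 × 6.7778% = 21.12%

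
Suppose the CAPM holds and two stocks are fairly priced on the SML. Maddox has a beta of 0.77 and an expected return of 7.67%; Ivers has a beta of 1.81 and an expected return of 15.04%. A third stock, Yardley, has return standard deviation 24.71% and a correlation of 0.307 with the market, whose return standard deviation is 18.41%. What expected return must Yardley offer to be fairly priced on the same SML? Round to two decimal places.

MRP = (15.04% − 7.67%) / (1.81 − 0.77) = 7.0865%
R_f = 7.67% − 0.77 × 7.0865% = 2.2134%
β_Yardley = ρ·σ_i/σ_m = 0.307 × 24.71 / 18.41 = 0.4121
E(R_Yardley) = R_f + β × MRP = 2.2134% + 0.4121 × 7.0865% = 5.13%

5.13%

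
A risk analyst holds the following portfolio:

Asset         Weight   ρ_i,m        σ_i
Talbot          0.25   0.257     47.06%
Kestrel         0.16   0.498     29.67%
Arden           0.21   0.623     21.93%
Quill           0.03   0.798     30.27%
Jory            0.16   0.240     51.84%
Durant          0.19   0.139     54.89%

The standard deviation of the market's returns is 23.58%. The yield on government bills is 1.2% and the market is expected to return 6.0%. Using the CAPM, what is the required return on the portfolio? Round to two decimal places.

3.73%

β_Talbot = 0.257 × 47.06% / 23.58% = 0.5129
β_Kestrel = 0.498 × 29.67% / 23.58% = 0.6266
β_Arden = 0.623 × 21.93% / 23.58% = 0.5794
β_Quill = 0.798 × 30.27% / 23.58% = 1.0244
β_Jory = 0.240 × 51.84% / 23.58% = 0.5276
β_Durant = 0.139 × 54.89% / 23.58% = 0.3236
β_P = Σ w_i β_i = 0.25×0.5129 + 0.16×0.6266 + 0.21×0.5794 + 0.03×1.0244 + 0.16×0.5276 + 0.19×0.3236 = 0.5268
MRP = 6.0% − 1.2% = 4.80%
E(R_P) = R_f + β_P × MRP = 1.2% + 0.5268 × 4.8% = 3.73%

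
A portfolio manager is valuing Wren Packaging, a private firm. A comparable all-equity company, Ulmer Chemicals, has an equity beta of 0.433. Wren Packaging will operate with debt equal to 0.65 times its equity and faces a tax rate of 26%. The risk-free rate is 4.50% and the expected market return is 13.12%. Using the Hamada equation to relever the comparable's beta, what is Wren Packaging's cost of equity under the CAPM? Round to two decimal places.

10.03%

β_L = β_U × [1 + (1 − t)(D/E)] = 0.433 × [1 + (1 − 0.26) × 0.65]
    = 0.433 × [1 + 0.74 × 0.65] = 0.433 × 1.4810 = 0.6413
MRP = 13.12% − 4.50% = 8.62%
E(R) = R_f + β_L × MRP = 4.50% + 0.6413 × 8.62% = 10.03%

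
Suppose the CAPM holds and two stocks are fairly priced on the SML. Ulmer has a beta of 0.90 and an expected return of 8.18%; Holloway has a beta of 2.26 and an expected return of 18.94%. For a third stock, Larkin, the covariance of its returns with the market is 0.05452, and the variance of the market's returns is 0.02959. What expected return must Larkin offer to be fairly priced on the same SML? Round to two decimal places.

15.64%

MRP = (18.94% − 8.18%) / (2.26 − 0.90) = 7.9118%
R_f = 8.18% − 0.90 × 7.9118% = 1.0594%
β_Larkin = Cov / Var(R_m) = 0.05452 / 0.02959 = 1.8425
E(R_Larkin) = R_f + β × MRP = 1.0594% + 1.8425 × 7.9118% = 15.64%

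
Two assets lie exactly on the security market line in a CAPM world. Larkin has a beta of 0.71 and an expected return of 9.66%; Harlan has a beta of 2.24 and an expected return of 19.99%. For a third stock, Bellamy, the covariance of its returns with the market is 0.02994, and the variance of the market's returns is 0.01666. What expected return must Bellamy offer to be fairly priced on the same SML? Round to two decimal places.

17.00%

MRP = (19.99% − 9.66%) / (2.24 − 0.71) = 6.7516%
R_f = 9.66% − 0.71 × 6.7516% = 4.8664%
β_Bellamy = Cov / Var(R_m) = 0.02994 / 0.01666 = 1.7971
E(R_Bellamy) = R_f + β × MRP = 4.8664% + 1.7971 × 6.7516% = 17.00%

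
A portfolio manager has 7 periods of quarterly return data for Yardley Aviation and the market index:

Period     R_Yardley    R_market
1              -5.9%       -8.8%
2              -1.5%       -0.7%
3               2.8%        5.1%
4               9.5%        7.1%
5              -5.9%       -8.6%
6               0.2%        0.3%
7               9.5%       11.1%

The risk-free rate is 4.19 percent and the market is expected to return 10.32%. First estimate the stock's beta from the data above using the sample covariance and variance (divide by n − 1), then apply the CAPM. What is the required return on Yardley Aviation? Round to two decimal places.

Mean R_i = (-5.9 − 1.5 + 2.8 + 9.5 − 5.9 + 0.2 + 9.5) / 7 = 1.2429%
Mean R_m = (-8.8 − 0.7 + 5.1 + 7.1 − 8.6 + 0.3 + 11.1) / 7 = 0.7857%
Σ(R_i − R̄_i)(R_m − R̄_m) = 284.1143  ⇒  Cov = 284.1143 / 6 = 47.3524
Σ(R_m − R̄_m)² = 347.2886  ⇒  Var(R_m) = 347.2886 / 6 = 57.8814
β = Cov / Var(R_m) = 47.3524 / 57.8814 = 0.8181
MRP = 10.32% − 4.19% = 6.13%
E(R) = R_f + β × MRP = 4.19% + 0.8181 × 6.13% = 9.20%

9.20%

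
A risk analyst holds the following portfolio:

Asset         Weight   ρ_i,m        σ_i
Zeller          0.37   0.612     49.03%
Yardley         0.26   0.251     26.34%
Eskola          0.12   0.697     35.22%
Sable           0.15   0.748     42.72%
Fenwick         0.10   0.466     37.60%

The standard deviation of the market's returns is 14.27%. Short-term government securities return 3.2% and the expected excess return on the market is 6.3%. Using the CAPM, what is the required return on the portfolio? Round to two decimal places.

13.05%

β_Zeller = 0.612 × 49.03% / 14.27% = 2.1028
β_Yardley = 0.251 × 26.34% / 14.27% = 0.4633
β_Eskola = 0.697 × 35.22% / 14.27% = 1.7203
β_Sable = 0.748 × 42.72% / 14.27% = 2.2393
β_Fenwick = 0.466 × 37.60% / 14.27% = 1.2279
β_P = Σ w_i β_i = 0.37×2.1028 + 0.26×0.4633 + 0.12×1.7203 + 0.15×2.2393 + 0.10×1.2279 = 1.5636
E(R_P) = R_f + β_P × MRP = 3.2% + 1.5636 × 6.3% = 13.05%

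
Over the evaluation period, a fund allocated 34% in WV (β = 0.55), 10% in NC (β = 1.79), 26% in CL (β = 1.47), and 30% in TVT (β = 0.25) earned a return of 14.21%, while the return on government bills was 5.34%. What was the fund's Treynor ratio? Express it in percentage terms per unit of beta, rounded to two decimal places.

10.78%

β_P = 0.34×0.55 + 0.10×1.79 + 0.26×1.47 + 0.30×0.25 = 0.8232
Treynor = (R_P − R_f) / β_P = (14.21% − 5.34%) / 0.8232 = 8.87% / 0.8232 = 10.78%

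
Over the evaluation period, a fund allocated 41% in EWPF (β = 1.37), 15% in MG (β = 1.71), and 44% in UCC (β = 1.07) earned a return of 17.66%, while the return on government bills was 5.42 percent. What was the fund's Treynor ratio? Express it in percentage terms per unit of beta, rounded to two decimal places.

β_P = 0.41×1.37 + 0.15×1.71 + 0.44×1.07 = 1.2890
Treynor = (R_P − R_f) / β_P = (17.66% − 5.42%) / 1.2890 = 12.24% / 1.2890 = 9.50%

9.50%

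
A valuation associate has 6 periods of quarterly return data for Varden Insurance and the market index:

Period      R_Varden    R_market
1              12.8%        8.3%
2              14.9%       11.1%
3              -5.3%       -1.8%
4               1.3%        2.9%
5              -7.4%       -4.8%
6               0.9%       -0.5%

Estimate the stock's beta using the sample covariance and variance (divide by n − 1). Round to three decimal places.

Mean R_i = (12.8 + 14.9 − 5.3 + 1.3 − 7.4 + 0.9) / 6 = 2.8667%
Mean R_m = (8.3 + 11.1 − 1.8 + 2.9 − 4.8 − 0.5) / 6 = 2.5333%
Σ(R_i − R̄_i)(R_m − R̄_m) = 276.4367  ⇒  Cov = 276.4367 / 5 = 55.2873
Σ(R_m − R̄_m)² = 188.5333  ⇒  Var(R_m) = 188.5333 / 5 = 37.7067
β = Cov / Var(R_m) = 55.2873 / 37.7067 = 1.4662

1.466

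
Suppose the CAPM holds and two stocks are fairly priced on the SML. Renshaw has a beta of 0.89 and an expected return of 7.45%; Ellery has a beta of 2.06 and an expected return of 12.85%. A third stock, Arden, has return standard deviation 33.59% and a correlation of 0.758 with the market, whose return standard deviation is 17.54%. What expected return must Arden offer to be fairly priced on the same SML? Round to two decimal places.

10.04%

MRP = (12.85% − 7.45%) / (2.06 − 0.89) = 4.6154%
R_f = 7.45% − 0.89 × 4.6154% = 3.3423%
β_Arden = ρ·σ_i/σ_m = 0.758 × 33.59 / 17.54 = 1.4516
E(R_Arden) = R_f + β × MRP = 3.3423% + 1.4516 × 4.6154% = 10.04%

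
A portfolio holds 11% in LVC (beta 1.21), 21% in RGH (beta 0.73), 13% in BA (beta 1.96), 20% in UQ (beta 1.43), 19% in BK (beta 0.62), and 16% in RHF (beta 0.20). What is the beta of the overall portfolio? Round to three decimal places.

0.977

β_P = Σ w_i β_i = 0.11×1.21 + 0.21×0.73 + 0.13×1.96 + 0.20×1.43 + 0.19×0.62 + 0.16×0.20 = 0.9770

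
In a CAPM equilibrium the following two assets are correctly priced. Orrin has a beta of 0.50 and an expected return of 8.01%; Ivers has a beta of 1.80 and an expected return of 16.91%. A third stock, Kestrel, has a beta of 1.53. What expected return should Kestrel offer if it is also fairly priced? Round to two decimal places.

15.06%

MRP (SML slope) = (16.91% − 8.01%) / (1.80 − 0.50) = 8.90% / 1.30 = 6.8462%
R_f (intercept) = 8.01% − 0.50 × 6.8462% = 4.5869%
E(R_Kestrel) = R_f + β × MRP = 4.5869% + 1.53 × 6.8462% = 15.06%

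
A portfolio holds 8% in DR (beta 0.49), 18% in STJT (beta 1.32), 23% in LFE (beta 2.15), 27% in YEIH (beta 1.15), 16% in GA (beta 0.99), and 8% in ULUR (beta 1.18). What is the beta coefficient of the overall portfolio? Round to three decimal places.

1.335

β_P = Σ w_i β_i = 0.08×0.49 + 0.18×1.32 + 0.23×2.15 + 0.27×1.15 + 0.16×0.99 + 0.08×1.18 = 1.3346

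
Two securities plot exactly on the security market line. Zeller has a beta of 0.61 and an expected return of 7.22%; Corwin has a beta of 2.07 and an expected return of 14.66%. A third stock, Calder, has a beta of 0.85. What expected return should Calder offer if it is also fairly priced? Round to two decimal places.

MRP (SML slope) = (14.66% − 7.22%) / (2.07 − 0.61) = 7.44% / 1.46 = 5.0959%
R_f (intercept) = 7.22% − 0.61 × 5.0959% = 4.1115%
E(R_Calder) = R_f + β × MRP = 4.1115% + 0.85 × 5.0959% = 8.44%

8.44%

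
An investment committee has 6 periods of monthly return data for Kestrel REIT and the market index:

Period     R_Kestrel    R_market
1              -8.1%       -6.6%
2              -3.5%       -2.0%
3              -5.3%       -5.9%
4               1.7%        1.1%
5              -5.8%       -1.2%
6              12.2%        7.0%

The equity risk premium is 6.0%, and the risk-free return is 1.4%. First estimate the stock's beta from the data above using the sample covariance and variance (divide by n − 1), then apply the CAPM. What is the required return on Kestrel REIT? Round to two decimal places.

Mean R_i = (-8.1 − 3.5 − 5.3 + 1.7 − 5.8 + 12.2) / 6 = -1.4667%
Mean R_m = (-6.6 − 2.0 − 5.9 + 1.1 − 1.2 + 7.0) / 6 = -1.2667%
Σ(R_i − R̄_i)(R_m − R̄_m) = 174.8133  ⇒  Cov = 174.8133 / 5 = 34.9627
Σ(R_m − R̄_m)² = 124.3933  ⇒  Var(R_m) = 124.3933 / 5 = 24.8787
β = Cov / Var(R_m) = 34.9627 / 24.8787 = 1.4053
E(R) = R_f + β × MRP = 1.4% + 1.4053 × 6.0% = 9.83%

9.83%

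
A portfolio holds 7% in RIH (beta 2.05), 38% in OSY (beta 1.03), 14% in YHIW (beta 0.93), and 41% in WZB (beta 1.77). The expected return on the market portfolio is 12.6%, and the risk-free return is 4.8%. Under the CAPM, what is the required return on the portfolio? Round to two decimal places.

β_P = Σ w_i β_i = 0.07×2.05 + 0.38×1.03 + 0.14×0.93 + 0.41×1.77 = 1.3908
MRP = 12.6% − 4.8% = 7.80%
E(R_P) = R_f + β_P × MRP = 4.8% + 1.3908 × 7.8% = 15.65%

15.65%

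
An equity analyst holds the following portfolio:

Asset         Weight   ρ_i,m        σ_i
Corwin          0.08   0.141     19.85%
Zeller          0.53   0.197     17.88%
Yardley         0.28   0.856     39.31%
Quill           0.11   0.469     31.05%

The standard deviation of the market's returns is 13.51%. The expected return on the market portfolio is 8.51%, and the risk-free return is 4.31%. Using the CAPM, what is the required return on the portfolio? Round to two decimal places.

8.39%

β_Corwin = 0.141 × 19.85% / 13.51% = 0.2072
β_Zeller = 0.197 × 17.88% / 13.51% = 0.2607
β_Yardley = 0.856 × 39.31% / 13.51% = 2.4907
β_Quill = 0.469 × 31.05% / 13.51% = 1.0779
β_P = Σ w_i β_i = 0.08×0.2072 + 0.53×0.2607 + 0.28×2.4907 + 0.11×1.0779 = 0.9707
MRP = 8.51% − 4.31% = 4.20%
E(R_P) = R_f + β_P × MRP = 4.31% + 0.9707 × 4.20% = 8.39%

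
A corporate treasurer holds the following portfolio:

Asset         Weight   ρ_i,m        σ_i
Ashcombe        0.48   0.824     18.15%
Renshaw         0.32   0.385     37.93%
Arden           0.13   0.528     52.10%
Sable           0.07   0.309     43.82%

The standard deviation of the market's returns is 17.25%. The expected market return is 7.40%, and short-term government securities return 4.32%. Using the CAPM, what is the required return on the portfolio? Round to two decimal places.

7.24%

β_Ashcombe = 0.824 × 18.15% / 17.25% = 0.8670
β_Renshaw = 0.385 × 37.93% / 17.25% = 0.8466
β_Arden = 0.528 × 52.10% / 17.25% = 1.5947
β_Sable = 0.309 × 43.82% / 17.25% = 0.7849
β_P = Σ w_i β_i = 0.48×0.8670 + 0.32×0.8466 + 0.13×1.5947 + 0.07×0.7849 = 0.9493
MRP = 7.40% − 4.32% = 3.08%
E(R_P) = R_f + β_P × MRP = 4.32% + 0.9493 × 3.08% = 7.24%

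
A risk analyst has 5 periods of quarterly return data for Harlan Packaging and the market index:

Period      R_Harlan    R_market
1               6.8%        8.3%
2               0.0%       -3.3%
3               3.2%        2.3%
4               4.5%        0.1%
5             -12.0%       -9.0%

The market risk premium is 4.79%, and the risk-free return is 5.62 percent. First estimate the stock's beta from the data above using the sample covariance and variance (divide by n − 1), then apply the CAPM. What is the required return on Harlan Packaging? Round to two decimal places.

10.63%

Mean R_i = (6.8 + 0.0 + 3.2 + 4.5 − 12.0) / 5 = 0.5000%
Mean R_m = (8.3 − 3.3 + 2.3 + 0.1 − 9.0) / 5 = -0.3200%
Σ(R_i − R̄_i)(R_m − R̄_m) = 173.0500  ⇒  Cov = 173.0500 / 4 = 43.2625
Σ(R_m − R̄_m)² = 165.5680  ⇒  Var(R_m) = 165.5680 / 4 = 41.3920
β = Cov / Var(R_m) = 43.2625 / 41.3920 = 1.0452
E(R) = R_f + β × MRP = 5.62% + 1.0452 × 4.79% = 10.63%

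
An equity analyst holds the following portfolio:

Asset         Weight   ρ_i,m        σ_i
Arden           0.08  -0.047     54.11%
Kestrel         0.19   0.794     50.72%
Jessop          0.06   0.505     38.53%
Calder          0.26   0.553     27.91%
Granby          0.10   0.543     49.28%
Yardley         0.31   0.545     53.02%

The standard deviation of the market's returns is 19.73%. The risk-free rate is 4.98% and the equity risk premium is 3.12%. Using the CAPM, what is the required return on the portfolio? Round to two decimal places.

8.82%

β_Arden = -0.047 × 54.11% / 19.73% = -0.1289
β_Kestrel = 0.794 × 50.72% / 19.73% = 2.0411
β_Jessop = 0.505 × 38.53% / 19.73% = 0.9862
β_Calder = 0.553 × 27.91% / 19.73% = 0.7823
β_Granby = 0.543 × 49.28% / 19.73% = 1.3563
β_Yardley = 0.545 × 53.02% / 19.73% = 1.4646
β_P = Σ w_i β_i = 0.08×-0.1289 + 0.19×2.0411 + 0.06×0.9862 + 0.26×0.7823 + 0.10×1.3563 + 0.31×1.4646 = 1.2297
E(R_P) = R_f + β_P × MRP = 4.98% + 1.2297 × 3.12% = 8.82%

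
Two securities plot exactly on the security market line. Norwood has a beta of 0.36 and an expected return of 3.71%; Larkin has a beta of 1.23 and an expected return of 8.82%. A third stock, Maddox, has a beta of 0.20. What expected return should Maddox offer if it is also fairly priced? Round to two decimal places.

MRP (SML slope) = (8.82% − 3.71%) / (1.23 − 0.36) = 5.11% / 0.87 = 5.8736%
R_f (intercept) = 3.71% − 0.36 × 5.8736% = 1.5955%
E(R_Maddox) = R_f + β × MRP = 1.5955% + 0.20 × 5.8736% = 2.77%

2.77%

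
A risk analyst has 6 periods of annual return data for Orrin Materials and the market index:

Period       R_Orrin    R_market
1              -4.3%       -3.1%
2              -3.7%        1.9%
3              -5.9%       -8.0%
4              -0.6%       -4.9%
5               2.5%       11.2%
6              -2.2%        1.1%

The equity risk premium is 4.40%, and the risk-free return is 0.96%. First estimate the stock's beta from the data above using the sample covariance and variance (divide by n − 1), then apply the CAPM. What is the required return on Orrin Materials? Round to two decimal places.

Mean R_i = (-4.3 − 3.7 − 5.9 − 0.6 + 2.5 − 2.2) / 6 = -2.3667%
Mean R_m = (-3.1 + 1.9 − 8.0 − 4.9 + 11.2 + 1.1) / 6 = -0.3000%
Σ(R_i − R̄_i)(R_m − R̄_m) = 77.7600  ⇒  Cov = 77.7600 / 5 = 15.5520
Σ(R_m − R̄_m)² = 227.3400  ⇒  Var(R_m) = 227.3400 / 5 = 45.4680
β = Cov / Var(R_m) = 15.5520 / 45.4680 = 0.3420
E(R) = R_f + β × MRP = 0.96% + 0.3420 × 4.40% = 2.46%

2.46%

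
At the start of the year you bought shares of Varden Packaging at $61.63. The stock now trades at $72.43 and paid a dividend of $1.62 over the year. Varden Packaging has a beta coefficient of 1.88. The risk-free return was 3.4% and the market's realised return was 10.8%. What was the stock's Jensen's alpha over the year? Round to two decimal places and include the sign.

Realised HPR = (P1 + D1 − P0) / P0 = (72.43 + 1.62 − 61.63) / 61.63 = 12.42 / 61.63 = 20.1525%
MRP = 10.8% − 3.4% = 7.40%
CAPM required = R_f + β·MRP = 3.4% + 1.88 × 7.4% = 17.3120%
α = realised − required = 20.1525% − 17.3120% = +2.84%

+2.84%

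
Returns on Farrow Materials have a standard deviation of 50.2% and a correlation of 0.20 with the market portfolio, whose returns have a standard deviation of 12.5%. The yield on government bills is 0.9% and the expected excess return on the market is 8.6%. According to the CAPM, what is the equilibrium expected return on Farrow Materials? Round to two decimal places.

β = ρ × σ_i / σ_m = 0.20 × 50.2% / 12.5% = 0.8032
E(R) = 0.9% + 0.8032 × 8.6% = 7.81%

7.81%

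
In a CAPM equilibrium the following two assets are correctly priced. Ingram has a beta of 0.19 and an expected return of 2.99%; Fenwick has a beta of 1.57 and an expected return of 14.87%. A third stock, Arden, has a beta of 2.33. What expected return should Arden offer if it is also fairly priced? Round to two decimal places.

21.41%

MRP (SML slope) = (14.87% − 2.99%) / (1.57 − 0.19) = 11.88% / 1.38 = 8.6087%
R_f (intercept) = 2.99% − 0.19 × 8.6087% = 1.3543%
E(R_Arden) = R_f + β × MRP = 1.3543% + 2.33 × 8.6087% = 21.41%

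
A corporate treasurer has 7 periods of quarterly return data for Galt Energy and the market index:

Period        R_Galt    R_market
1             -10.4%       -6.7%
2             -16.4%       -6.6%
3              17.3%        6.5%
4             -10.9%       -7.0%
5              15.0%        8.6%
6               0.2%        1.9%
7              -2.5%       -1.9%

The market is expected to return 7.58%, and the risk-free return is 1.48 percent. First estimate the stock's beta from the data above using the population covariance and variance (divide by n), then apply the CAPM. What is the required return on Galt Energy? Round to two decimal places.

13.23%

Mean R_i = (-10.4 − 16.4 + 17.3 − 10.9 + 15.0 + 0.2 − 2.5) / 7 = -1.1000%
Mean R_m = (-6.7 − 6.6 + 6.5 − 7.0 + 8.6 + 1.9 − 1.9) / 7 = -0.7429%
Σ(R_i − R̄_i)(R_m − R̄_m) = 495.0800  ⇒  Cov = 495.0800 / 7 = 70.7257
Σ(R_m − R̄_m)² = 257.0171  ⇒  Var(R_m) = 257.0171 / 7 = 36.7167
β = Cov / Var(R_m) = 70.7257 / 36.7167 = 1.9263
MRP = 7.58% − 1.48% = 6.10%
E(R) = R_f + β × MRP = 1.48% + 1.9263 × 6.10% = 13.23%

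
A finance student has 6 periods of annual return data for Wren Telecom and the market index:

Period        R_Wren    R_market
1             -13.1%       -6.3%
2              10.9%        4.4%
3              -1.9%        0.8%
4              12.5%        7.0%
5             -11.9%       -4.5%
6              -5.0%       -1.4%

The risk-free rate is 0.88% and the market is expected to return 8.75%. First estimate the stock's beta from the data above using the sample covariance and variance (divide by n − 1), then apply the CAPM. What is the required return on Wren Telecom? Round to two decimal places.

17.54%

Mean R_i = (-13.1 + 10.9 − 1.9 + 12.5 − 11.9 − 5.0) / 6 = -1.4167%
Mean R_m = (-6.3 + 4.4 + 0.8 + 7.0 − 4.5 − 1.4) / 6 = 0.0000%
Σ(R_i − R̄_i)(R_m − R̄_m) = 277.0200  ⇒  Cov = 277.0200 / 5 = 55.4040
Σ(R_m − R̄_m)² = 130.9000  ⇒  Var(R_m) = 130.9000 / 5 = 26.1800
β = Cov / Var(R_m) = 55.4040 / 26.1800 = 2.1163
MRP = 8.75% − 0.88% = 7.87%
E(R) = R_f + β × MRP = 0.88% + 2.1163 × 7.87% = 17.54%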